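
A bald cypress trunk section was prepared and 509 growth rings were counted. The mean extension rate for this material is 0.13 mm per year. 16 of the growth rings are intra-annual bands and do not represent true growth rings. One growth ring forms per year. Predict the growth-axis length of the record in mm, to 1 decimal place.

Correcting the raw count gives 509 − 16 = 493 true growth rings.
Predicted length = 0.13 mm/year × 493 years = 64.1 mm.

64.1 mm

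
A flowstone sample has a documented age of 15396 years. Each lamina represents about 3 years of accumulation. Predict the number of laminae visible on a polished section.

5132 laminae

One lamina every 3 years means 15396 / 3 = 5132 laminae.
So 5132 laminae should be present.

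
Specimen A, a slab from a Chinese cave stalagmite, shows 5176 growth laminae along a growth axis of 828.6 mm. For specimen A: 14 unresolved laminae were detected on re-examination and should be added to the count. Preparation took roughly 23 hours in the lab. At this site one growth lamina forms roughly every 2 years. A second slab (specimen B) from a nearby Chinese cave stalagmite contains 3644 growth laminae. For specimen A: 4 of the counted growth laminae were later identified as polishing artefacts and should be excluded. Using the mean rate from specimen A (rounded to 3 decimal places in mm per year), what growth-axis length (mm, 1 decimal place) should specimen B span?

Specimen A: after corrections the count is 5176 − 4 + 14 = 5186 growth laminae.
Specimen A: 5186 growth laminae at 2 years each span 5186 × 2 = 10372 years.
A: 828.6 mm over 10372 years gives 828.6 / 10372 ≈ 0.080 mm per year.
Specimen B: 3644 growth laminae at 2 years each span 3644 × 2 = 7288 years. B's length ≈ 0.080 × 7288 = 583.0 mm.

583.0 mm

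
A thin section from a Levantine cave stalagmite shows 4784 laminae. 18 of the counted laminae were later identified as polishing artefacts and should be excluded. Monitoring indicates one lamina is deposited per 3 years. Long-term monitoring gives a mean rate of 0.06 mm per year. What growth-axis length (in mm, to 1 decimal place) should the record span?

857.9 mm

After corrections the count is 4784 − 18 = 4766 laminae.
4766 laminae at 3 years each span 4766 × 3 = 14298 years.
Length ≈ 0.06 × 14298 = 857.9 mm.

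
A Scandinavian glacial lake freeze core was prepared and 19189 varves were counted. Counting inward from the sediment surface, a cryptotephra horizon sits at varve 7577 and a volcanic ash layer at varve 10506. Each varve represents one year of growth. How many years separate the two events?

2929 years

The two markers are separated by 10506 − 7577 = 2929 varves.
At one varve per year, 2929 years elapsed between them.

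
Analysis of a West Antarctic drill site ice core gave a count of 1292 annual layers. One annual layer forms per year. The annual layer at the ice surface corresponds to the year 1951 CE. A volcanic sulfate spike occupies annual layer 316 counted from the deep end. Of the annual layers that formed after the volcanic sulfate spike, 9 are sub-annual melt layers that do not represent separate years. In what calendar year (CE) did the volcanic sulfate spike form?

The volcanic sulfate spike sits at annual layer 316 from the deep end, so 1292 − 316 = 976 annual layers formed after it.
Excluding 9 false annual layers: 976 − 9 = 967.
Counting back 967 years from 1951 CE places the volcanic sulfate spike in 1951 − 967 = 984 CE.

984 CE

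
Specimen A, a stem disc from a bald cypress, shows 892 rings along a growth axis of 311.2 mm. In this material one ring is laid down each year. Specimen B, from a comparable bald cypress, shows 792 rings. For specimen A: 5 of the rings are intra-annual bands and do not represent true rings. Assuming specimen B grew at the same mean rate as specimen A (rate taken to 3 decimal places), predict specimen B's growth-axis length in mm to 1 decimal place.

278.0 mm

Specimen A: correcting the raw count gives 892 − 5 = 887 true rings.
A: Extension rate ≈ 311.2 / 887 = 0.351 mm/year.
Length of B = 0.351 × 792 = 278.0 mm.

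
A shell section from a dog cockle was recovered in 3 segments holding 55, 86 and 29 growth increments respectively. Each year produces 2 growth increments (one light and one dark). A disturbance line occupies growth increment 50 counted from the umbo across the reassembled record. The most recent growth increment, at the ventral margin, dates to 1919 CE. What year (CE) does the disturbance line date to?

Total growth increments = 55 + 86 + 29 = 170.
The disturbance line sits at growth increment 50 from the umbo, so 170 − 50 = 120 growth increments formed after it.
Dividing by 2 growth increments per year: 120 / 2 = 60 years.
The growth increment at the ventral margin is 1919 CE, so the disturbance line dates to 1919 − 60 = 1859 CE.

1859 CE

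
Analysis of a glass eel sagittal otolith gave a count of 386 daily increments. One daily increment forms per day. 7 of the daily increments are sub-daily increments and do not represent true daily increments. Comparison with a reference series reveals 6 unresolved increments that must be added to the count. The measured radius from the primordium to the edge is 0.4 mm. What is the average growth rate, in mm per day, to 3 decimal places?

Correcting the raw count gives 386 − 7 + 6 = 385 true daily increments.
Mean rate = 0.4 mm / 385 days ≈ 0.001 mm per day.

0.001 mm per day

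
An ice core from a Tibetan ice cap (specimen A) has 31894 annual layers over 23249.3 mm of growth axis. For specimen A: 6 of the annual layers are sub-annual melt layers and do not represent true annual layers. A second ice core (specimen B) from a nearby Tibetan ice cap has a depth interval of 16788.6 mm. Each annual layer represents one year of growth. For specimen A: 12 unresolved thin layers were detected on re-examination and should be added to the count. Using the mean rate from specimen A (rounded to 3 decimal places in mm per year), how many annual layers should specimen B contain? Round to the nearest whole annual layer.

23030 annual layers

Specimen A: correcting the raw count gives 31894 − 6 + 12 = 31900 true annual layers.
A: 23249.3 mm over 31900 years gives 23249.3 / 31900 ≈ 0.729 mm/yr.
For B, 16788.6 / 0.729 = 23029.63 years ≈ 23030 annual layers.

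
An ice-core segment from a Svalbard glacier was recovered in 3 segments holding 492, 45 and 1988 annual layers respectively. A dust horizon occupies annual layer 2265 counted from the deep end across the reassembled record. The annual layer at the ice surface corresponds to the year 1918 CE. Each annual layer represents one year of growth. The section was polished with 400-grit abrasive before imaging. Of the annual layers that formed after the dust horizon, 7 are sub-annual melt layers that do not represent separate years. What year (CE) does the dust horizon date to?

1665 CE

Total annual layers = 492 + 45 + 1988 = 2525.
2525 − 2265 = 260 annual layers lie beyond the dust horizon toward the ice surface.
260 − 7 false = 253 true annual layers after the dust horizon.
Counting back 253 years from 1918 CE places the dust horizon in 1918 − 253 = 1665 CE.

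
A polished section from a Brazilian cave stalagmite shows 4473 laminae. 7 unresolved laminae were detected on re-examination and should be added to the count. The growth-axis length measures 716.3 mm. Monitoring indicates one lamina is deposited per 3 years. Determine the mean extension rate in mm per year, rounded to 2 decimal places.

True lamina count = 4473 + 7 = 4480.
Multiplying by 3 years per lamina: 4480 × 3 = 13440 years.
716.3 mm over 13440 years gives 716.3 / 13440 ≈ 0.05 mm per year.

0.05 mm per year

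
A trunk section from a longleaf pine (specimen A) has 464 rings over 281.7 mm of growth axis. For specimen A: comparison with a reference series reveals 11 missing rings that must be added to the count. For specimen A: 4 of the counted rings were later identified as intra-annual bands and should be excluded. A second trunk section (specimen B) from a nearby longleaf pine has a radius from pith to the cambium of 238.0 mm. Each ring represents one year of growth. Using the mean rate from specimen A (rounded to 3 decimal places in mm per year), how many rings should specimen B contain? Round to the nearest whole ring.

Specimen A: correcting the raw count gives 464 − 4 + 11 = 471 true rings.
A: Extension rate ≈ 281.7 / 471 = 0.598 mm/yr.
B spans 238.0 / 0.598 = 397.99 years ≈ 398 rings.

398 rings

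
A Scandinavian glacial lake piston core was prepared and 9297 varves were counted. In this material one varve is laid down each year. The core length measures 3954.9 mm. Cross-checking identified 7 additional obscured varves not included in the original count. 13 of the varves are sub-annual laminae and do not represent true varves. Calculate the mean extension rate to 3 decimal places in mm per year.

Correcting the raw count gives 9297 − 13 + 7 = 9291 true varves.
3954.9 mm over 9291 years gives 3954.9 / 9291 ≈ 0.426 mm per year.

0.426 mm per year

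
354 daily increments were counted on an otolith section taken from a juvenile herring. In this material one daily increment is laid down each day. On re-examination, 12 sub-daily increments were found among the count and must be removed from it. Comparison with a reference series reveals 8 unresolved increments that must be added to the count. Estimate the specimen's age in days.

350 days

True daily increment count = 354 − 12 + 8 = 350.
One daily increment per day makes the duration 350 days.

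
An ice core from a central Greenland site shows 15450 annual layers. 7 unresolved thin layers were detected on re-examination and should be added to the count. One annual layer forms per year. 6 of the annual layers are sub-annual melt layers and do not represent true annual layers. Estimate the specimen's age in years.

15451 years

Correcting the raw count gives 15450 − 6 + 7 = 15451 true annual layers.
One annual layer per year makes the duration 15451 years.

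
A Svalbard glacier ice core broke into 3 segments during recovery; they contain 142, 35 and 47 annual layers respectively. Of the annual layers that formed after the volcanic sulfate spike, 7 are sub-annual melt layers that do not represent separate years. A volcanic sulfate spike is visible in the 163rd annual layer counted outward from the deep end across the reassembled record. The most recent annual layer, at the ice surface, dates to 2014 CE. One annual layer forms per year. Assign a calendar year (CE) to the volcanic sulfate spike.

Total annual layers = 142 + 35 + 47 = 224.
The volcanic sulfate spike sits at annual layer 163 from the deep end, so 224 − 163 = 61 annual layers formed after it.
Removing the 7 false annual layers leaves 61 − 7 = 54 true annual layers beyond the volcanic sulfate spike.
2014 − 54 = 1960 CE.

1960 CE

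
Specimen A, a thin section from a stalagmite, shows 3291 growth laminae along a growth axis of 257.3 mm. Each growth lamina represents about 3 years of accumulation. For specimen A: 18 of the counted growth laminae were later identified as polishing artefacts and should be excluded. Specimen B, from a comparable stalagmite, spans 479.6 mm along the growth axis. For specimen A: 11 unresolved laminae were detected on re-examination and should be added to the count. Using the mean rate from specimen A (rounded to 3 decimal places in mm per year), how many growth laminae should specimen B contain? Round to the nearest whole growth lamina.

6149 growth laminae

Specimen A: after corrections the count is 3291 − 18 + 11 = 3284 growth laminae.
Specimen A: 3284 growth laminae at 3 years each span 3284 × 3 = 9852 years.
A: Mean rate = 257.3 mm / 9852 years ≈ 0.026 mm/year.
For B, 479.6 / 0.026 = 18446.15 years; at 3 years per growth lamina that is 18446.15 / 3 ≈ 6149 growth laminae.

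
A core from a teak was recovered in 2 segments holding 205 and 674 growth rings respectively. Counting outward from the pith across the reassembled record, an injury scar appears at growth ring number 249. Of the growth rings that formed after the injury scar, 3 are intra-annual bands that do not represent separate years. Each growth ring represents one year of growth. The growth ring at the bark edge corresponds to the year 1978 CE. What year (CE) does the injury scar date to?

Total growth rings = 205 + 674 = 879.
879 − 249 = 630 growth rings lie beyond the injury scar toward the bark edge.
630 − 3 false = 627 true growth rings after the injury scar.
Counting back 627 years from 1978 CE places the injury scar in 1978 − 627 = 1351 CE.

1351 CE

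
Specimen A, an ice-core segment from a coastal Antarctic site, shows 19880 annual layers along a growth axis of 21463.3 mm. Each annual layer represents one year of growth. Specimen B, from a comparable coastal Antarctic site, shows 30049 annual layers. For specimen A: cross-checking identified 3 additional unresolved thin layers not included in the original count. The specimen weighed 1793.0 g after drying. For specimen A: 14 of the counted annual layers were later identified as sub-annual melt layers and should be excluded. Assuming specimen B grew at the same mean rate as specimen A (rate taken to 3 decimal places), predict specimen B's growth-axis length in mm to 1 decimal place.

32452.9 mm

Specimen A: adjusted count: 19880 − 14 + 3 = 19869 annual layers.
A: 21463.3 mm over 19869 years gives 21463.3 / 19869 ≈ 1.080 mm/yr.
B's length ≈ 1.080 × 30049 = 32452.9 mm.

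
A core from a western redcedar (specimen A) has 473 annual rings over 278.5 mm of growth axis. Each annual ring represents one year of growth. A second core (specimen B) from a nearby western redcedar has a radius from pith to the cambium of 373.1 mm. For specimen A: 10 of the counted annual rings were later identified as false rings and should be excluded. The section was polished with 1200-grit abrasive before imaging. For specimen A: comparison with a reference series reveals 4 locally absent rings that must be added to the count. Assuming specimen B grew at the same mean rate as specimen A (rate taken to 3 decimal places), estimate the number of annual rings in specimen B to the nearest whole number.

626 annual rings

Specimen A: correcting the raw count gives 473 − 10 + 4 = 467 true annual rings.
A: Mean rate = 278.5 mm / 467 years ≈ 0.596 mm/year.
B spans 373.1 / 0.596 = 626.01 years ≈ 626 annual rings.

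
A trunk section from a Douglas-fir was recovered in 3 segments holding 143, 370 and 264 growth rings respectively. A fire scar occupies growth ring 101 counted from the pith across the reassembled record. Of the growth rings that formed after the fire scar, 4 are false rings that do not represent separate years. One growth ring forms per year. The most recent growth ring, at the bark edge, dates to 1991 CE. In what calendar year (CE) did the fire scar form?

1319 CE

Total growth rings = 143 + 370 + 264 = 777.
Between growth ring 101 and the bark edge there are 777 − 101 = 676 growth rings.
676 − 4 false = 672 true growth rings after the fire scar.
The growth ring at the bark edge is 1991 CE, so the fire scar dates to 1991 − 672 = 1319 CE.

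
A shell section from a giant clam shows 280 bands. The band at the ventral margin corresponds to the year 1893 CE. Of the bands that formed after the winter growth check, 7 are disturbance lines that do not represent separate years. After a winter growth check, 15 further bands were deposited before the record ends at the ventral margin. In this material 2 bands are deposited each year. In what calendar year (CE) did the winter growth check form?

1889 CE

There are 15 bands younger than the winter growth check.
15 − 7 false = 8 true bands after the winter growth check.
8 bands at 2 per year is 8 / 2 = 4 years.
Counting back 4 years from 1893 CE places the winter growth check in 1893 − 4 = 1889 CE.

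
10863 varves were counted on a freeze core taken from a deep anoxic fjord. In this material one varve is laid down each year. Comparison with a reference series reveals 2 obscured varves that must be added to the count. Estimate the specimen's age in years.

True varve count = 10863 + 2 = 10865.
One varve per year makes the duration 10865 years.

10865 yr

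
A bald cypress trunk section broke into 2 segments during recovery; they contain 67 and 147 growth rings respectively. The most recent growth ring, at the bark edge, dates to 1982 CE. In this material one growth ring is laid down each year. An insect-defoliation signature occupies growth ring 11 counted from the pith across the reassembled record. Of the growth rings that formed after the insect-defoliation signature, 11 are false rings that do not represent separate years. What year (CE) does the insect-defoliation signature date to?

1790 CE

Total growth rings = 67 + 147 = 214.
214 − 11 = 203 growth rings lie beyond the insect-defoliation signature toward the bark edge.
Removing the 11 false growth rings leaves 203 − 11 = 192 true growth rings beyond the insect-defoliation signature.
1982 − 192 = 1790 CE.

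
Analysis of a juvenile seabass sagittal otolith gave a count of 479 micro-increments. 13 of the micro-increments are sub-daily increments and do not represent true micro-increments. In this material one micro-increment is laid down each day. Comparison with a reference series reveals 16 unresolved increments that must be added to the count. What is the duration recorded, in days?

482 d

After corrections the count is 479 − 13 + 16 = 482 micro-increments.
One micro-increment per day makes the duration 482 days.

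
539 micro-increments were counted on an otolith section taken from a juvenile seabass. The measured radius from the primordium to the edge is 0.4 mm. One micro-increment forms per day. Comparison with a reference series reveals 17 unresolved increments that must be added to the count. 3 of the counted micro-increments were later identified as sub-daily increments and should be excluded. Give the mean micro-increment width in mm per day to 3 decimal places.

Correcting the raw count gives 539 − 3 + 17 = 553 true micro-increments.
Mean rate = 0.4 mm / 553 days ≈ 0.001 mm per day.

0.001 mm per day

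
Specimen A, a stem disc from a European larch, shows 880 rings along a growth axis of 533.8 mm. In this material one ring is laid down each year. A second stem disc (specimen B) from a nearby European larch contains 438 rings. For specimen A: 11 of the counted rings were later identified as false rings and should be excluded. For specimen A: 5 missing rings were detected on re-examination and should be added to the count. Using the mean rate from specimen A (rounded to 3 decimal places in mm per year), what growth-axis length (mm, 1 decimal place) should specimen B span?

Specimen A: adjusted count: 880 − 11 + 5 = 874 rings.
A: Extension rate ≈ 533.8 / 874 = 0.611 mm/year.
Length of B = 0.611 × 438 = 267.6 mm.

267.6 mm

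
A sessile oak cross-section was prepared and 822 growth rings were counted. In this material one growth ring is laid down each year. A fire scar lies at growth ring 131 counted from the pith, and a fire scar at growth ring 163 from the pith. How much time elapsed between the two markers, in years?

32 years

The two markers are separated by 163 − 131 = 32 growth rings.
That is 32 years at one growth ring per year.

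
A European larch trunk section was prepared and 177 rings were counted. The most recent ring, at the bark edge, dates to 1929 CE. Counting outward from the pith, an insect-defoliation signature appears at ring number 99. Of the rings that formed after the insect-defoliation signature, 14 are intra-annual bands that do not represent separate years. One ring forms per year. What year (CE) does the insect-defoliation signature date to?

Between ring 99 and the bark edge there are 177 − 99 = 78 rings.
Excluding 14 false rings: 78 − 14 = 64.
The ring at the bark edge is 1929 CE, so the insect-defoliation signature dates to 1929 − 64 = 1865 CE.

1865 CE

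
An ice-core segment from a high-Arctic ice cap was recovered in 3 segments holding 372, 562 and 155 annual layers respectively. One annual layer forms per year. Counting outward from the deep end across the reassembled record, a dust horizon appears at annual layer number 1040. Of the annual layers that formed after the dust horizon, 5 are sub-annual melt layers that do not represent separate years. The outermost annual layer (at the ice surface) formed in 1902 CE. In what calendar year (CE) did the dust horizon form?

Total annual layers = 372 + 562 + 155 = 1089.
1089 − 1040 = 49 annual layers lie beyond the dust horizon toward the ice surface.
Removing the 5 false annual layers leaves 49 − 5 = 44 true annual layers beyond the dust horizon.
1902 − 44 = 1858 CE.

1858 CE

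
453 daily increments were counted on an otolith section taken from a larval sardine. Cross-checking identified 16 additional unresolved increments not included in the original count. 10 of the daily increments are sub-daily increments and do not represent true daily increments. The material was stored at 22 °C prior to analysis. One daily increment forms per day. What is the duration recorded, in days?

Adjusted count: 453 − 10 + 16 = 459 daily increments.
With a one-to-one daily increment periodicity this is 459 days.

459 days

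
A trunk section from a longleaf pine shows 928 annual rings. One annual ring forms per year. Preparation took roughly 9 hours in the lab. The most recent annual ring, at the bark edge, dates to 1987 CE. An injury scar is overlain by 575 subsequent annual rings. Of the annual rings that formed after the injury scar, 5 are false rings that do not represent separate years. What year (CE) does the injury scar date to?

1417 CE

575 annual rings post-date the injury scar.
Removing the 5 false annual rings leaves 575 − 5 = 570 true annual rings beyond the injury scar.
The annual ring at the bark edge is 1987 CE, so the injury scar dates to 1987 − 570 = 1417 CE.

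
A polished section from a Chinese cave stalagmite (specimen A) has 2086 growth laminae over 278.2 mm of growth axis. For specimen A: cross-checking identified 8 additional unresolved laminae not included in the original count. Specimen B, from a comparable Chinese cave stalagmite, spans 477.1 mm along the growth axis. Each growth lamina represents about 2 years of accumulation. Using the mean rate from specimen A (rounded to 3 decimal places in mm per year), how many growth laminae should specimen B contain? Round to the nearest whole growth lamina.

3614 growth laminae

Specimen A: adjusted count: 2086 + 8 = 2094 growth laminae.
Specimen A: at 2 years per growth lamina, 2094 × 2 = 4188 years.
A: Extension rate ≈ 278.2 / 4188 = 0.066 mm per year.
For B, 477.1 / 0.066 = 7228.79 years; at 2 years per growth lamina that is 7228.79 / 2 ≈ 3614 growth laminae.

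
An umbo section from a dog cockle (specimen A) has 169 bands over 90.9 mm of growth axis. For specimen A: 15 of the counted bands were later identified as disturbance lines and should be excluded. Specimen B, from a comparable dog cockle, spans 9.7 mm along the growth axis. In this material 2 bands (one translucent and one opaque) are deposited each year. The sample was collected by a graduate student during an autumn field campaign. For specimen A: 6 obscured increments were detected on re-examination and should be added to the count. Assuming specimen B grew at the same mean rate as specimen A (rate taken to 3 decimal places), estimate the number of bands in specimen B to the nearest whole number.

17 bands

Specimen A: adjusted count: 169 − 15 + 6 = 160 bands.
Specimen A: dividing by 2 bands per year: 160 / 2 = 80 years.
A: 90.9 mm over 80 years gives 90.9 / 80 ≈ 1.136 mm/year.
B spans 9.7 / 1.136 = 8.54 years; at 2 bands per year that is 8.54 × 2 ≈ 17 bands.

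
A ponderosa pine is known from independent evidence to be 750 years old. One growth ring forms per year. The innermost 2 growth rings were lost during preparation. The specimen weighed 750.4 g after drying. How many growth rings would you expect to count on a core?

748 growth rings

Expected growth rings over 750 years: 750.
Less the 2 uncaptured growth rings: 750 − 2 = 748.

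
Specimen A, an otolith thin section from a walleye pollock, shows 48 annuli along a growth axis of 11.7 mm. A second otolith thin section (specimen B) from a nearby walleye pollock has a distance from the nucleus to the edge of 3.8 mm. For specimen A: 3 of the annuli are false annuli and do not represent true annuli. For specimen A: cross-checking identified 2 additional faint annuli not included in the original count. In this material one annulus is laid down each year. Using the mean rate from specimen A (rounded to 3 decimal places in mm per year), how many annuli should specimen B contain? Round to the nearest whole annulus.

Specimen A: after corrections the count is 48 − 3 + 2 = 47 annuli.
A: 11.7 mm over 47 years gives 11.7 / 47 ≈ 0.249 mm per year.
B spans 3.8 / 0.249 = 15.26 years ≈ 15 annuli.

15 annuli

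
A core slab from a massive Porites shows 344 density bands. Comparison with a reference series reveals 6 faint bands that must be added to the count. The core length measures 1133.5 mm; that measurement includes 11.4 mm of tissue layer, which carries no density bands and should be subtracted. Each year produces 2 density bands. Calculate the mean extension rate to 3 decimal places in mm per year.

Adjusted count: 344 + 6 = 350 density bands.
With 2 density bands per year, 350 / 2 = 175 years.
Removing the 11.4 mm offcut leaves 1133.5 − 11.4 = 1122.1 mm.
Extension rate ≈ 1122.1 / 175 = 6.412 mm per year.

6.412 mm per year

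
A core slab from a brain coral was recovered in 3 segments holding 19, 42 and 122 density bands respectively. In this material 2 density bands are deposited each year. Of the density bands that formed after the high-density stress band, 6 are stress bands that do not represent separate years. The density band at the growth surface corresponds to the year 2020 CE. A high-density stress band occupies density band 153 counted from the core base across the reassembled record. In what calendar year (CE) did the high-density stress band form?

2008 CE

Total density bands = 19 + 42 + 122 = 183.
Between density band 153 and the growth surface there are 183 − 153 = 30 density bands.
Removing the 6 false density bands leaves 30 − 6 = 24 true density bands beyond the high-density stress band.
Dividing by 2 density bands per year: 24 / 2 = 12 years.
The density band at the growth surface is 2020 CE, so the high-density stress band dates to 2020 − 12 = 2008 CE.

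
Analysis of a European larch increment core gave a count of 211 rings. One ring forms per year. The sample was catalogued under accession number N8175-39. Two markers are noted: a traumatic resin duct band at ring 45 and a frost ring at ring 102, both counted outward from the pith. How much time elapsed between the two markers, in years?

Separation: 102 − 45 = 57 rings.
One ring per year makes the interval 57 years.

57 years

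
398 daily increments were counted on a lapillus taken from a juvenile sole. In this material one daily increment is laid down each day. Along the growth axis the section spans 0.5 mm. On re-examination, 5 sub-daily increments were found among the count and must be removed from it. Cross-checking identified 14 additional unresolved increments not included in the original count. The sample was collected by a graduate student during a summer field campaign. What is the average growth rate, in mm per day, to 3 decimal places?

0.001 mm per day

Correcting the raw count gives 398 − 5 + 14 = 407 true daily increments.
0.5 mm over 407 days gives 0.5 / 407 ≈ 0.001 mm per day.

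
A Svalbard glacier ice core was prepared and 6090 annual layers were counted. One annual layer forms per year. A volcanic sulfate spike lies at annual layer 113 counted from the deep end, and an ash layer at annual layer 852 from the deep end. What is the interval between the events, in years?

739 years

852 − 113 = 739 annual layers lie between the two events.
That is 739 years at one annual layer per year.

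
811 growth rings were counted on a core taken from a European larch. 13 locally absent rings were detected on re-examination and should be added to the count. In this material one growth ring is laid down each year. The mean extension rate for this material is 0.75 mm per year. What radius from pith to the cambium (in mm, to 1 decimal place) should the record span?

Correcting the raw count gives 811 + 13 = 824 true growth rings.
824 years at 0.75 mm/year gives 0.75 × 824 = 618.0 mm.

618.0 mm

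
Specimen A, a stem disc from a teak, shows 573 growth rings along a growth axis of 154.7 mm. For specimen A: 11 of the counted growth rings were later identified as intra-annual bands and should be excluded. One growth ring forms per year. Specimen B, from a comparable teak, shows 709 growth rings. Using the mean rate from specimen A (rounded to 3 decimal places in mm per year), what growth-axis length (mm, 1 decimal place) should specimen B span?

195.0 mm

Specimen A: true growth ring count = 573 − 11 = 562.
A: Mean rate = 154.7 mm / 562 years ≈ 0.275 mm/yr.
For B, 0.275 mm/year × 709 years = 195.0 mm.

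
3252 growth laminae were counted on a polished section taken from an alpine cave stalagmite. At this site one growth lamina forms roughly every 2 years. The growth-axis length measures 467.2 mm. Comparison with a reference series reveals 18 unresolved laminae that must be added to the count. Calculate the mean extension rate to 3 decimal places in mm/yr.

0.071 mm/yr

Adjusted count: 3252 + 18 = 3270 growth laminae.
3270 growth laminae at 2 years each span 3270 × 2 = 6540 years.
467.2 mm over 6540 years gives 467.2 / 6540 ≈ 0.071 mm/yr.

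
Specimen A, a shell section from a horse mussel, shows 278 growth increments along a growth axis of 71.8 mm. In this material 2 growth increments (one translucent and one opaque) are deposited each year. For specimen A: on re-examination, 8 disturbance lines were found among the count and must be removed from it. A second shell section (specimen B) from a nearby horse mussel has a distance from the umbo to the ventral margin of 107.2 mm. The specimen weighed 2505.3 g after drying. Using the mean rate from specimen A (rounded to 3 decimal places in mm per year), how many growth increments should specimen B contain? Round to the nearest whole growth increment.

403 growth increments

Specimen A: adjusted count: 278 − 8 = 270 growth increments.
Specimen A: dividing by 2 growth increments per year: 270 / 2 = 135 years.
A: Extension rate ≈ 71.8 / 135 = 0.532 mm/year.
B spans 107.2 / 0.532 = 201.50 years; at 2 growth increments per year that is 201.50 × 2 ≈ 403 growth increments.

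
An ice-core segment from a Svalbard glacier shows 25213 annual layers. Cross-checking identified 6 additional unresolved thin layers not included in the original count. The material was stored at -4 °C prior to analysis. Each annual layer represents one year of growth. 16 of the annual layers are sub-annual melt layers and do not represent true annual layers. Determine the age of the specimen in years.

25203 years

Adjusted count: 25213 − 16 + 6 = 25203 annual layers.
At one annual layer per year, that is 25203 years.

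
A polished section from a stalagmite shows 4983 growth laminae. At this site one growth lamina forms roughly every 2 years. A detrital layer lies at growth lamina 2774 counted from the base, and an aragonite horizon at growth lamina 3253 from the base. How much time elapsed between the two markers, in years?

The two markers are separated by 3253 − 2774 = 479 growth laminae.
Multiplying by 2 years per growth lamina: 479 × 2 = 958 years.

958 years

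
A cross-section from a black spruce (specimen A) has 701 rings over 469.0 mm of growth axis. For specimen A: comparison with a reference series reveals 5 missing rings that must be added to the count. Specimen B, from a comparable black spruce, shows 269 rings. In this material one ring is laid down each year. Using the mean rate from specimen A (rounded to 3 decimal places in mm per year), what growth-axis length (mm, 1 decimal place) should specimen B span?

178.6 mm

Specimen A: after corrections the count is 701 + 5 = 706 rings.
A: Mean rate = 469.0 mm / 706 years ≈ 0.664 mm/yr.
Length of B = 0.664 × 269 = 178.6 mm.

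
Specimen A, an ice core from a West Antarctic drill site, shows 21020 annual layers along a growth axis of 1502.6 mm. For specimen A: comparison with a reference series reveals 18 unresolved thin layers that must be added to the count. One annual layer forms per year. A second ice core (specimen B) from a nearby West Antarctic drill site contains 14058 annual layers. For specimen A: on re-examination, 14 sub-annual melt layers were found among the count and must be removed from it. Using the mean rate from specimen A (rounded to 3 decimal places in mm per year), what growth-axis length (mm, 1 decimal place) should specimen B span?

Specimen A: after corrections the count is 21020 − 14 + 18 = 21024 annual layers.
A: Extension rate ≈ 1502.6 / 21024 = 0.071 mm/year.
Length of B = 0.071 × 14058 = 998.1 mm.

998.1 mm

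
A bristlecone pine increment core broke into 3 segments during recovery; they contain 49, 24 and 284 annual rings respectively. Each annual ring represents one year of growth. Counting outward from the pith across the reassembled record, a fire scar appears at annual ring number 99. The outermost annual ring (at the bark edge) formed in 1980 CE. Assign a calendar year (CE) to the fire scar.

Total annual rings = 49 + 24 + 284 = 357.
The fire scar sits at annual ring 99 from the pith, so 357 − 99 = 258 annual rings formed after it.
1980 − 258 = 1722 CE.

1722 CE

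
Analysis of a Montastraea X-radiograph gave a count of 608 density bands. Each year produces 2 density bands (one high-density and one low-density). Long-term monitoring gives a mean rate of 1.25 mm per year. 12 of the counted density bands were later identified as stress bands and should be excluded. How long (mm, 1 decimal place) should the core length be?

372.5 mm

Correcting the raw count gives 608 − 12 = 596 true density bands.
Dividing by 2 density bands per year: 596 / 2 = 298 years.
298 years at 1.25 mm/year gives 1.25 × 298 = 372.5 mm.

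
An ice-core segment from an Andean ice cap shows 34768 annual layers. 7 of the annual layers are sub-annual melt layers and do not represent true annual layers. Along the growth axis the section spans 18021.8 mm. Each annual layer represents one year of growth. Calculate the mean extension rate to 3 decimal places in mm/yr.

0.518 mm/yr

Adjusted count: 34768 − 7 = 34761 annual layers.
Mean rate = 18021.8 mm / 34761 years ≈ 0.518 mm/yr.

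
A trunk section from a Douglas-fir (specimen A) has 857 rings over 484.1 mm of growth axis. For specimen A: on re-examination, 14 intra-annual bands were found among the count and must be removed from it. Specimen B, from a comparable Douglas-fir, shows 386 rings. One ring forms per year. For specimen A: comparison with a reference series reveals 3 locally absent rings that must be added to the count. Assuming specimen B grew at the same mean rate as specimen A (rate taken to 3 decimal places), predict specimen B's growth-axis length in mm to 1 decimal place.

220.8 mm

Specimen A: true ring count = 857 − 14 + 3 = 846.
A: Extension rate ≈ 484.1 / 846 = 0.572 mm/yr.
Length of B = 0.572 × 386 = 220.8 mm.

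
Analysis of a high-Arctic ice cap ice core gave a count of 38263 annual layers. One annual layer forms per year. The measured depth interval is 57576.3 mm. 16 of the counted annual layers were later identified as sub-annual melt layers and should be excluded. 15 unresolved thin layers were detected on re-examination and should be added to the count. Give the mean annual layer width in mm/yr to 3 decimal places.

1.505 mm/yr

After corrections the count is 38263 − 16 + 15 = 38262 annual layers.
Extension rate ≈ 57576.3 / 38262 = 1.505 mm/yr.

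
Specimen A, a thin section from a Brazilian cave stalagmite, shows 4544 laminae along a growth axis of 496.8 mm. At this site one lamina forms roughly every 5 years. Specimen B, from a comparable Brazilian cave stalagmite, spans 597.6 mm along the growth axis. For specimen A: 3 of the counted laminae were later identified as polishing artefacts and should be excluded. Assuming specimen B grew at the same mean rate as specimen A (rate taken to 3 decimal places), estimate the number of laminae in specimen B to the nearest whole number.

5433 laminae

Specimen A: true lamina count = 4544 − 3 = 4541.
Specimen A: multiplying by 5 years per lamina: 4541 × 5 = 22705 years.
A: 496.8 mm over 22705 years gives 496.8 / 22705 ≈ 0.022 mm/yr.
For B, 597.6 / 0.022 = 27163.64 years; at 5 years per lamina that is 27163.64 / 5 ≈ 5433 laminae.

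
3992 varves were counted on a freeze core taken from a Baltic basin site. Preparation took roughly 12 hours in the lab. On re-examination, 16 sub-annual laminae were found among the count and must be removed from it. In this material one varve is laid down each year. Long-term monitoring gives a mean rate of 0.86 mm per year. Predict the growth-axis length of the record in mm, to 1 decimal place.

Adjusted count: 3992 − 16 = 3976 varves.
3976 years at 0.86 mm/year gives 0.86 × 3976 = 3419.4 mm.

3419.4 mm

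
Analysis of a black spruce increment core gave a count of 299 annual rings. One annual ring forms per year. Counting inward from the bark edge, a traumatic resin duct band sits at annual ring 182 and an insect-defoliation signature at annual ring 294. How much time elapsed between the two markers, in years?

112 yr

Separation: 294 − 182 = 112 annual rings.
At one annual ring per year, 112 years elapsed between them.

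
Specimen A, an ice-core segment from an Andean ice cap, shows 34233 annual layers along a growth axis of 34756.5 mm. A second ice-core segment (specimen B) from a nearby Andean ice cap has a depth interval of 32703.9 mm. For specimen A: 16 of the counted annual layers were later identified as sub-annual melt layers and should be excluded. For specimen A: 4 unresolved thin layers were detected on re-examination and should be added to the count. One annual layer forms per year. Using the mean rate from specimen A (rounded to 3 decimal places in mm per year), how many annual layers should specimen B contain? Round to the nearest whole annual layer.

32189 annual layers

Specimen A: after corrections the count is 34233 − 16 + 4 = 34221 annual layers.
A: Extension rate ≈ 34756.5 / 34221 = 1.016 mm per year.
B spans 32703.9 / 1.016 = 32188.88 years ≈ 32189 annual layers.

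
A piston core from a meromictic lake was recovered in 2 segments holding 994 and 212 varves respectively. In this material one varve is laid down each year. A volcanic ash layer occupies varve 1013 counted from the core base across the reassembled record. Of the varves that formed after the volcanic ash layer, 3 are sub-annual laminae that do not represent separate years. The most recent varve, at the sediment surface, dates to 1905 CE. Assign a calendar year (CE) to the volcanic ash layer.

1715 CE

Total varves = 994 + 212 = 1206.
1206 − 1013 = 193 varves lie beyond the volcanic ash layer toward the sediment surface.
Excluding 3 false varves: 193 − 3 = 190.
1905 − 190 = 1715 CE.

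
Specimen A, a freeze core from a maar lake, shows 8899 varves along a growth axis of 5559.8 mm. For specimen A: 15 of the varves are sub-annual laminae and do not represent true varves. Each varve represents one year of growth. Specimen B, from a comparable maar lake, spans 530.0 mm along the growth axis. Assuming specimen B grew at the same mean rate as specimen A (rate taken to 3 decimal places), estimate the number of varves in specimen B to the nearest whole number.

847 varves

Specimen A: after corrections the count is 8899 − 15 = 8884 varves.
A: Mean rate = 5559.8 mm / 8884 years ≈ 0.626 mm/yr.
For B, 530.0 / 0.626 = 846.65 years ≈ 847 varves.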